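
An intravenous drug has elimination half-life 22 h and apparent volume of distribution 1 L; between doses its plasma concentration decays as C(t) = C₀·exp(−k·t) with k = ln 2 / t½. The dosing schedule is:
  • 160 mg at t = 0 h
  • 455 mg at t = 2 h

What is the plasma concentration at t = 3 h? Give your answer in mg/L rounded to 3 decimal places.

586.457 mg/L

k = ln 2 / 22 = 0.03151 per h
Dose 1 (160 mg at t=0 h): 160·exp(−0.03151·3) = 145.570 mg/L
Dose 2 (455 mg at t=2 h): 455·exp(−0.03151·1) = 440.888 mg/L
C(3) = 145.570 + 440.888 = 586.457 mg/L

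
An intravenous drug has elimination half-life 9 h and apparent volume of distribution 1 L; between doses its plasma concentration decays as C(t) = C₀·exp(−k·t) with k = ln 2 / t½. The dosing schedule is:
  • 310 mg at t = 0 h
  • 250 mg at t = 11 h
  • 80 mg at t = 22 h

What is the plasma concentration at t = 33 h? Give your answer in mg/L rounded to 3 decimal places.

k = ln 2 / 9 = 0.07702 per h
Dose 1 (310 mg at t=0 h): 310·exp(−0.07702·33) = 24.411 mg/L
Dose 2 (250 mg at t=11 h): 250·exp(−0.07702·22) = 45.929 mg/L
Dose 3 (80 mg at t=22 h): 80·exp(−0.07702·11) = 34.290 mg/L
C(33) = 24.411 + 45.929 + 34.290 = 104.630 mg/L

104.630 mg/L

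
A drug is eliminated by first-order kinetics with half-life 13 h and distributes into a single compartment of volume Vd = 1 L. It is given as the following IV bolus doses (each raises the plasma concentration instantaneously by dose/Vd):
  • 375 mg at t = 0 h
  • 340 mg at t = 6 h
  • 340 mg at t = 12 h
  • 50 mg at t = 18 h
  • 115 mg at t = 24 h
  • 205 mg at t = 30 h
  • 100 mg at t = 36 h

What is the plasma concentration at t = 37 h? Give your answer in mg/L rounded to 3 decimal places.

518.520 mg/L

k = ln 2 / 13 = 0.05332 per h
Dose 1 (375 mg at t=0 h): 375·exp(−0.05332·37) = 52.150 mg/L
Dose 2 (340 mg at t=6 h): 340·exp(−0.05332·31) = 65.109 mg/L
Dose 3 (340 mg at t=12 h): 340·exp(−0.05332·25) = 89.655 mg/L
Dose 4 (50 mg at t=18 h): 50·exp(−0.05332·19) = 18.155 mg/L
Dose 5 (115 mg at t=24 h): 115·exp(−0.05332·13) = 57.500 mg/L
Dose 6 (205 mg at t=30 h): 205·exp(−0.05332·7) = 141.143 mg/L
Dose 7 (100 mg at t=36 h): 100·exp(−0.05332·1) = 94.808 mg/L
C(37) = 52.150 + 65.109 + 89.655 + 18.155 + 57.500 + 141.143 + 94.808 = 518.520 mg/L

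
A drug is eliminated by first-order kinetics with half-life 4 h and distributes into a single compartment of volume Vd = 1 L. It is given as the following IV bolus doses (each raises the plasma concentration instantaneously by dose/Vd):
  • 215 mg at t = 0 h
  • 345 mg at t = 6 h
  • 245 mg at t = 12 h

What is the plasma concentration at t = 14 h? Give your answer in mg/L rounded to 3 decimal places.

278.495 mg/L

k = ln 2 / 4 = 0.17329 per h
Dose 1 (215 mg at t=0 h): 215·exp(−0.17329·14) = 19.003 mg/L
Dose 2 (345 mg at t=6 h): 345·exp(−0.17329·8) = 86.250 mg/L
Dose 3 (245 mg at t=12 h): 245·exp(−0.17329·2) = 173.241 mg/L
C(14) = 19.003 + 86.250 + 173.241 = 278.495 mg/L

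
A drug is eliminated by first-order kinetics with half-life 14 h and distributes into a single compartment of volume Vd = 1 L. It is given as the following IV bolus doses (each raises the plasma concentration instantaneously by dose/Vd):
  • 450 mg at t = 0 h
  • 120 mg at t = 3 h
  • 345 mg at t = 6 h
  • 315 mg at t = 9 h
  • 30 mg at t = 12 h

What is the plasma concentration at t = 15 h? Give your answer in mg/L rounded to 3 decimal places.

k = ln 2 / 14 = 0.04951 per h
Dose 1 (450 mg at t=0 h): 450·exp(−0.04951·15) = 214.131 mg/L
Dose 2 (120 mg at t=3 h): 120·exp(−0.04951·12) = 66.245 mg/L
Dose 3 (345 mg at t=6 h): 345·exp(−0.04951·9) = 220.953 mg/L
Dose 4 (315 mg at t=9 h): 315·exp(−0.04951·6) = 234.044 mg/L
Dose 5 (30 mg at t=12 h): 30·exp(−0.04951·3) = 25.859 mg/L
C(15) = 214.131 + 66.245 + 220.953 + 234.044 + 25.859 = 761.233 mg/L

761.233 mg/L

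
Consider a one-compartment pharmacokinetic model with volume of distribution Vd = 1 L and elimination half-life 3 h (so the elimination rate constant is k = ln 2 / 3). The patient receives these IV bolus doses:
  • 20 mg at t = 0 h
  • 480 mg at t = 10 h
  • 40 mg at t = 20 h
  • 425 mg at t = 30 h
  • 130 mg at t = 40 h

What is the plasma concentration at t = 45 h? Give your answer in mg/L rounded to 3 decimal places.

k = ln 2 / 3 = 0.23105 per h
Dose 1 (20 mg at t=0 h): 20·exp(−0.23105·45) = 0.001 mg/L
Dose 2 (480 mg at t=10 h): 480·exp(−0.23105·35) = 0.148 mg/L
Dose 3 (40 mg at t=20 h): 40·exp(−0.23105·25) = 0.124 mg/L
Dose 4 (425 mg at t=30 h): 425·exp(−0.23105·15) = 13.281 mg/L
Dose 5 (130 mg at t=40 h): 130·exp(−0.23105·5) = 40.947 mg/L
C(45) = 0.001 + 0.148 + 0.124 + 13.281 + 40.947 = 54.501 mg/L

54.501 mg/L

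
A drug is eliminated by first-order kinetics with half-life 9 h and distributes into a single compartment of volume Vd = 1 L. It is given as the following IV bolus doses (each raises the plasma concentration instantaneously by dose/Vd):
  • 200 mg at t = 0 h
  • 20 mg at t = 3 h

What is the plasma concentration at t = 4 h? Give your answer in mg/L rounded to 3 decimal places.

165.491 mg/L

k = ln 2 / 9 = 0.07702 per h
Dose 1 (200 mg at t=0 h): 200·exp(−0.07702·4) = 146.973 mg/L
Dose 2 (20 mg at t=3 h): 20·exp(−0.07702·1) = 18.517 mg/L
C(4) = 146.973 + 18.517 = 165.491 mg/L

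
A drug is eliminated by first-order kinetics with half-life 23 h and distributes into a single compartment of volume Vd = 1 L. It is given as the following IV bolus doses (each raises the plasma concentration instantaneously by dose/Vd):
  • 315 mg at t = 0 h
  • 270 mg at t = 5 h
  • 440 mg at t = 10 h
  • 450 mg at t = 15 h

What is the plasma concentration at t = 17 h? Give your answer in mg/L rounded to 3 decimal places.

1156.774 mg/L

k = ln 2 / 23 = 0.03014 per h
Dose 1 (315 mg at t=0 h): 315·exp(−0.03014·17) = 188.717 mg/L
Dose 2 (270 mg at t=5 h): 270·exp(−0.03014·12) = 188.064 mg/L
Dose 3 (440 mg at t=10 h): 440·exp(−0.03014·7) = 356.316 mg/L
Dose 4 (450 mg at t=15 h): 450·exp(−0.03014·2) = 423.678 mg/L
C(17) = 188.717 + 188.064 + 356.316 + 423.678 = 1156.774 mg/L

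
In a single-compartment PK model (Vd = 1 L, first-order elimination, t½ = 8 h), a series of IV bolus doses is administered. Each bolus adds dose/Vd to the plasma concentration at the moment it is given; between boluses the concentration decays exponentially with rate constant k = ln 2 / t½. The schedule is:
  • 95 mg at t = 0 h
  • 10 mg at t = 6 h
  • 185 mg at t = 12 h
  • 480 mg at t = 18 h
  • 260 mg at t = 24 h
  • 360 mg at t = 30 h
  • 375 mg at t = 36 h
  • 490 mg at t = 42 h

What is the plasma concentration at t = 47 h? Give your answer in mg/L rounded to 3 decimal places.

k = ln 2 / 8 = 0.08664 per h
Dose 1 (95 mg at t=0 h): 95·exp(−0.08664·47) = 1.619 mg/L
Dose 2 (10 mg at t=6 h): 10·exp(−0.08664·41) = 0.287 mg/L
Dose 3 (185 mg at t=12 h): 185·exp(−0.08664·35) = 8.916 mg/L
Dose 4 (480 mg at t=18 h): 480·exp(−0.08664·29) = 38.905 mg/L
Dose 5 (260 mg at t=24 h): 260·exp(−0.08664·23) = 35.442 mg/L
Dose 6 (360 mg at t=30 h): 360·exp(−0.08664·17) = 82.530 mg/L
Dose 7 (375 mg at t=36 h): 375·exp(−0.08664·11) = 144.582 mg/L
Dose 8 (490 mg at t=42 h): 490·exp(−0.08664·5) = 317.726 mg/L
C(47) = 1.619 + 0.287 + 8.916 + 38.905 + 35.442 + 82.530 + 144.582 + 317.726 = 630.006 mg/L

630.006 mg/L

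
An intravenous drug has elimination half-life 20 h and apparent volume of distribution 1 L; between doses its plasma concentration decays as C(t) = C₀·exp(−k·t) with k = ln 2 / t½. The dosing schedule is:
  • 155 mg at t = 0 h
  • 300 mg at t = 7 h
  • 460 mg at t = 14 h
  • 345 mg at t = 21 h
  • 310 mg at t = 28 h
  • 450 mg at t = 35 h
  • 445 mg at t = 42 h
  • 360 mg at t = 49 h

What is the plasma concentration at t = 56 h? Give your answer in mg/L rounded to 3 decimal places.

1178.211 mg/L

k = ln 2 / 20 = 0.03466 per h
Dose 1 (155 mg at t=0 h): 155·exp(−0.03466·56) = 22.256 mg/L
Dose 2 (300 mg at t=7 h): 300·exp(−0.03466·49) = 54.903 mg/L
Dose 3 (460 mg at t=14 h): 460·exp(−0.03466·42) = 107.299 mg/L
Dose 4 (345 mg at t=21 h): 345·exp(−0.03466·35) = 102.569 mg/L
Dose 5 (310 mg at t=28 h): 310·exp(−0.03466·28) = 117.468 mg/L
Dose 6 (450 mg at t=35 h): 450·exp(−0.03466·21) = 217.336 mg/L
Dose 7 (445 mg at t=42 h): 445·exp(−0.03466·14) = 273.930 mg/L
Dose 8 (360 mg at t=49 h): 360·exp(−0.03466·7) = 282.450 mg/L
C(56) = 22.256 + 54.903 + 107.299 + 102.569 + 117.468 + 217.336 + 273.930 + 282.450 = 1178.211 mg/L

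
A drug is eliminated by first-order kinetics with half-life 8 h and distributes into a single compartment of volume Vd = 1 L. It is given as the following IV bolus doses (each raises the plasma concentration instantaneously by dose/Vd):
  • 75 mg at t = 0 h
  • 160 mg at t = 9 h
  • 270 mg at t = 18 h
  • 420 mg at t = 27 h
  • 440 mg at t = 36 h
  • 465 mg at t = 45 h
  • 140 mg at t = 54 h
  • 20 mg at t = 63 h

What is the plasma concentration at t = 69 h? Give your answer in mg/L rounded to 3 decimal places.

148.766 mg/L

k = ln 2 / 8 = 0.08664 per h
Dose 1 (75 mg at t=0 h): 75·exp(−0.08664·69) = 0.190 mg/L
Dose 2 (160 mg at t=9 h): 160·exp(−0.08664·60) = 0.884 mg/L
Dose 3 (270 mg at t=18 h): 270·exp(−0.08664·51) = 3.253 mg/L
Dose 4 (420 mg at t=27 h): 420·exp(−0.08664·42) = 11.037 mg/L
Dose 5 (440 mg at t=36 h): 440·exp(−0.08664·33) = 25.218 mg/L
Dose 6 (465 mg at t=45 h): 465·exp(−0.08664·24) = 58.125 mg/L
Dose 7 (140 mg at t=54 h): 140·exp(−0.08664·15) = 38.168 mg/L
Dose 8 (20 mg at t=63 h): 20·exp(−0.08664·6) = 11.892 mg/L
C(69) = 0.190 + 0.884 + 3.253 + 11.037 + 25.218 + 58.125 + 38.168 + 11.892 = 148.766 mg/L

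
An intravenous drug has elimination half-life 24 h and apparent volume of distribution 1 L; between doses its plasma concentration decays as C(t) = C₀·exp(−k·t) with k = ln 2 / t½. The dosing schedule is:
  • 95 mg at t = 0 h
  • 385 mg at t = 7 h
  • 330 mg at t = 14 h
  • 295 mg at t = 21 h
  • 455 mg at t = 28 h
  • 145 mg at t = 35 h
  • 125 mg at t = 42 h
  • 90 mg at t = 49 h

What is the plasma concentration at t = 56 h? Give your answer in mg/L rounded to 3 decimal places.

756.519 mg/L

k = ln 2 / 24 = 0.02888 per h
Dose 1 (95 mg at t=0 h): 95·exp(−0.02888·56) = 18.850 mg/L
Dose 2 (385 mg at t=7 h): 385·exp(−0.02888·49) = 93.510 mg/L
Dose 3 (330 mg at t=14 h): 330·exp(−0.02888·42) = 98.110 mg/L
Dose 4 (295 mg at t=21 h): 295·exp(−0.02888·35) = 107.354 mg/L
Dose 5 (455 mg at t=28 h): 455·exp(−0.02888·28) = 202.679 mg/L
Dose 6 (145 mg at t=35 h): 145·exp(−0.02888·21) = 79.062 mg/L
Dose 7 (125 mg at t=42 h): 125·exp(−0.02888·14) = 83.427 mg/L
Dose 8 (90 mg at t=49 h): 90·exp(−0.02888·7) = 73.526 mg/L
C(56) = 18.850 + 93.510 + 98.110 + 107.354 + 202.679 + 79.062 + 83.427 + 73.526 = 756.519 mg/L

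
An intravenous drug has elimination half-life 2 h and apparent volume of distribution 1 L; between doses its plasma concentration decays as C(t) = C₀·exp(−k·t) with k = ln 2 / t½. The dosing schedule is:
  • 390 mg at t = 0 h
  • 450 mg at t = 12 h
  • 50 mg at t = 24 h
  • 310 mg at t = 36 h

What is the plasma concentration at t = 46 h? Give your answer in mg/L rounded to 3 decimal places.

9.715 mg/L

k = ln 2 / 2 = 0.34657 per h
Dose 1 (390 mg at t=0 h): 390·exp(−0.34657·46) = 0.000 mg/L
Dose 2 (450 mg at t=12 h): 450·exp(−0.34657·34) = 0.003 mg/L
Dose 3 (50 mg at t=24 h): 50·exp(−0.34657·22) = 0.024 mg/L
Dose 4 (310 mg at t=36 h): 310·exp(−0.34657·10) = 9.688 mg/L
C(46) = 0.000 + 0.003 + 0.024 + 9.688 = 9.715 mg/L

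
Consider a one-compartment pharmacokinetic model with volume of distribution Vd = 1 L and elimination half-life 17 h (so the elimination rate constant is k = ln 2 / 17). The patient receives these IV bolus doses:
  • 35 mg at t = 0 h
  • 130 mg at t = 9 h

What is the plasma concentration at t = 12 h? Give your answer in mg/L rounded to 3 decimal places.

136.490 mg/L

k = ln 2 / 17 = 0.04077 per h
Dose 1 (35 mg at t=0 h): 35·exp(−0.04077·12) = 21.457 mg/L
Dose 2 (130 mg at t=9 h): 130·exp(−0.04077·3) = 115.032 mg/L
C(12) = 21.457 + 115.032 = 136.490 mg/L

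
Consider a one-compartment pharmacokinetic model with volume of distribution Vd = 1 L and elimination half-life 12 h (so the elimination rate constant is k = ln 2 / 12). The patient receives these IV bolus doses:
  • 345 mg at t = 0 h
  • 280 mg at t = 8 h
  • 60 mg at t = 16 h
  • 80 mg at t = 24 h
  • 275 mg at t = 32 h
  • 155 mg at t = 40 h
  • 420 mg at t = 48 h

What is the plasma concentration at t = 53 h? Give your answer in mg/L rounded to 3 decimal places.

k = ln 2 / 12 = 0.05776 per h
Dose 1 (345 mg at t=0 h): 345·exp(−0.05776·53) = 16.154 mg/L
Dose 2 (280 mg at t=8 h): 280·exp(−0.05776·45) = 20.811 mg/L
Dose 3 (60 mg at t=16 h): 60·exp(−0.05776·37) = 7.079 mg/L
Dose 4 (80 mg at t=24 h): 80·exp(−0.05776·29) = 14.983 mg/L
Dose 5 (275 mg at t=32 h): 275·exp(−0.05776·21) = 81.758 mg/L
Dose 6 (155 mg at t=40 h): 155·exp(−0.05776·13) = 73.150 mg/L
Dose 7 (420 mg at t=48 h): 420·exp(−0.05776·5) = 314.644 mg/L
C(53) = 16.154 + 20.811 + 7.079 + 14.983 + 81.758 + 73.150 + 314.644 = 528.580 mg/L

528.580 mg/L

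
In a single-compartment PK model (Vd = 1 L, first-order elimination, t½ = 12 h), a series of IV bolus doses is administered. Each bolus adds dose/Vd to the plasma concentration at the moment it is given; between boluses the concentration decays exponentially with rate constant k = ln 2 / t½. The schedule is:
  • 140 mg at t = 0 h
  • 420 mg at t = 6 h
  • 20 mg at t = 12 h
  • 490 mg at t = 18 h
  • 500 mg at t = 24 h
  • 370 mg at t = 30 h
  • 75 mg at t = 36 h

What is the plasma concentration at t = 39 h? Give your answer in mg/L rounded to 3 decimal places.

k = ln 2 / 12 = 0.05776 per h
Dose 1 (140 mg at t=0 h): 140·exp(−0.05776·39) = 14.716 mg/L
Dose 2 (420 mg at t=6 h): 420·exp(−0.05776·33) = 62.433 mg/L
Dose 3 (20 mg at t=12 h): 20·exp(−0.05776·27) = 4.204 mg/L
Dose 4 (490 mg at t=18 h): 490·exp(−0.05776·21) = 145.678 mg/L
Dose 5 (500 mg at t=24 h): 500·exp(−0.05776·15) = 210.224 mg/L
Dose 6 (370 mg at t=30 h): 370·exp(−0.05776·9) = 220.003 mg/L
Dose 7 (75 mg at t=36 h): 75·exp(−0.05776·3) = 63.067 mg/L
C(39) = 14.716 + 62.433 + 4.204 + 145.678 + 210.224 + 220.003 + 63.067 = 720.326 mg/L

720.326 mg/L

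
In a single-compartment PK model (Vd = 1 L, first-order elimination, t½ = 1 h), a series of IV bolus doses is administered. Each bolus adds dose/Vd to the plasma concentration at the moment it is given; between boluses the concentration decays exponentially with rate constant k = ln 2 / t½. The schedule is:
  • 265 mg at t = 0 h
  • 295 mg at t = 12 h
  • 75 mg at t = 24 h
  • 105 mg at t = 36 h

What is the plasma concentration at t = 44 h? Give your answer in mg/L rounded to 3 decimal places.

0.410 mg/L

k = ln 2 / 1 = 0.69315 per h
Dose 1 (265 mg at t=0 h): 265·exp(−0.69315·44) = 0.000 mg/L
Dose 2 (295 mg at t=12 h): 295·exp(−0.69315·32) = 0.000 mg/L
Dose 3 (75 mg at t=24 h): 75·exp(−0.69315·20) = 0.000 mg/L
Dose 4 (105 mg at t=36 h): 105·exp(−0.69315·8) = 0.410 mg/L
C(44) = 0.000 + 0.000 + 0.000 + 0.410 = 0.410 mg/L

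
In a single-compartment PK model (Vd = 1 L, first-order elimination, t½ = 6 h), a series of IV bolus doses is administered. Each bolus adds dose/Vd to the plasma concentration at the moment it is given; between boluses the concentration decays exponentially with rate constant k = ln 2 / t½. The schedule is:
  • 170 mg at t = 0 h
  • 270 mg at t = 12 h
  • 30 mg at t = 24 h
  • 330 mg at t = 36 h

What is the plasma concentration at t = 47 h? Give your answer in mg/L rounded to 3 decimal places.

k = ln 2 / 6 = 0.11552 per h
Dose 1 (170 mg at t=0 h): 170·exp(−0.11552·47) = 0.745 mg/L
Dose 2 (270 mg at t=12 h): 270·exp(−0.11552·35) = 4.735 mg/L
Dose 3 (30 mg at t=24 h): 30·exp(−0.11552·23) = 2.105 mg/L
Dose 4 (330 mg at t=36 h): 330·exp(−0.11552·11) = 92.603 mg/L
C(47) = 0.745 + 4.735 + 2.105 + 92.603 = 100.189 mg/L

100.189 mg/L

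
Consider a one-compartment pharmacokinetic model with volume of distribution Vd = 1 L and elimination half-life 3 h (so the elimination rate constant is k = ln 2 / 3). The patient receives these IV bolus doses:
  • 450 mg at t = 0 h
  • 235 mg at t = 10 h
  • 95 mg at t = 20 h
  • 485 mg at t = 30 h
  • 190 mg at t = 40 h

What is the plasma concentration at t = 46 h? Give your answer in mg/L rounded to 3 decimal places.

59.832 mg/L

k = ln 2 / 3 = 0.23105 per h
Dose 1 (450 mg at t=0 h): 450·exp(−0.23105·46) = 0.011 mg/L
Dose 2 (235 mg at t=10 h): 235·exp(−0.23105·36) = 0.057 mg/L
Dose 3 (95 mg at t=20 h): 95·exp(−0.23105·26) = 0.234 mg/L
Dose 4 (485 mg at t=30 h): 485·exp(−0.23105·16) = 12.030 mg/L
Dose 5 (190 mg at t=40 h): 190·exp(−0.23105·6) = 47.500 mg/L
C(46) = 0.011 + 0.057 + 0.234 + 12.030 + 47.500 = 59.832 mg/L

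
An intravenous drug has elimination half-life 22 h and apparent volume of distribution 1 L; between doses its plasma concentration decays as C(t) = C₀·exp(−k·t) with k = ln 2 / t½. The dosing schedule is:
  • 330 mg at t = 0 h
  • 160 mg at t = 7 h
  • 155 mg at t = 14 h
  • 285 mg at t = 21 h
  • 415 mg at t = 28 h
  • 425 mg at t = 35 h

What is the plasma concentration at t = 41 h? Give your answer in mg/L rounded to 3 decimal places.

990.789 mg/L

k = ln 2 / 22 = 0.03151 per h
Dose 1 (330 mg at t=0 h): 330·exp(−0.03151·41) = 90.678 mg/L
Dose 2 (160 mg at t=7 h): 160·exp(−0.03151·34) = 54.814 mg/L
Dose 3 (155 mg at t=14 h): 155·exp(−0.03151·27) = 66.204 mg/L
Dose 4 (285 mg at t=21 h): 285·exp(−0.03151·20) = 151.768 mg/L
Dose 5 (415 mg at t=28 h): 415·exp(−0.03151·13) = 275.529 mg/L
Dose 6 (425 mg at t=35 h): 425·exp(−0.03151·6) = 351.795 mg/L
C(41) = 90.678 + 54.814 + 66.204 + 151.768 + 275.529 + 351.795 = 990.789 mg/L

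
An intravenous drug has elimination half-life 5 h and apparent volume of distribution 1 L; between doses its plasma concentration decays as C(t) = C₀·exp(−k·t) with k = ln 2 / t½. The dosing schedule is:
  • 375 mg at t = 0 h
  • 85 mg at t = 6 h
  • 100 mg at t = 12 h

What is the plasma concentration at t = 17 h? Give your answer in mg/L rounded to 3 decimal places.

104.024 mg/L

k = ln 2 / 5 = 0.13863 per h
Dose 1 (375 mg at t=0 h): 375·exp(−0.13863·17) = 35.525 mg/L
Dose 2 (85 mg at t=6 h): 85·exp(−0.13863·11) = 18.499 mg/L
Dose 3 (100 mg at t=12 h): 100·exp(−0.13863·5) = 50.000 mg/L
C(17) = 35.525 + 18.499 + 50.000 = 104.024 mg/L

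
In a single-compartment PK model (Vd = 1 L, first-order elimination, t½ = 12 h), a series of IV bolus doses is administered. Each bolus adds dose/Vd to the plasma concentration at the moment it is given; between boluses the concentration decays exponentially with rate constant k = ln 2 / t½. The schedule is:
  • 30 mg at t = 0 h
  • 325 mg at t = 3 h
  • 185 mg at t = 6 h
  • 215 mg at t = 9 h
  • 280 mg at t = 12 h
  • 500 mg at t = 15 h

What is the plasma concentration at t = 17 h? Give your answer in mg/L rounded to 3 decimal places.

k = ln 2 / 12 = 0.05776 per h
Dose 1 (30 mg at t=0 h): 30·exp(−0.05776·17) = 11.237 mg/L
Dose 2 (325 mg at t=3 h): 325·exp(−0.05776·14) = 144.771 mg/L
Dose 3 (185 mg at t=6 h): 185·exp(−0.05776·11) = 98.000 mg/L
Dose 4 (215 mg at t=9 h): 215·exp(−0.05776·8) = 135.442 mg/L
Dose 5 (280 mg at t=12 h): 280·exp(−0.05776·5) = 209.763 mg/L
Dose 6 (500 mg at t=15 h): 500·exp(−0.05776·2) = 445.449 mg/L
C(17) = 11.237 + 144.771 + 98.000 + 135.442 + 209.763 + 445.449 = 1044.663 mg/L

1044.663 mg/L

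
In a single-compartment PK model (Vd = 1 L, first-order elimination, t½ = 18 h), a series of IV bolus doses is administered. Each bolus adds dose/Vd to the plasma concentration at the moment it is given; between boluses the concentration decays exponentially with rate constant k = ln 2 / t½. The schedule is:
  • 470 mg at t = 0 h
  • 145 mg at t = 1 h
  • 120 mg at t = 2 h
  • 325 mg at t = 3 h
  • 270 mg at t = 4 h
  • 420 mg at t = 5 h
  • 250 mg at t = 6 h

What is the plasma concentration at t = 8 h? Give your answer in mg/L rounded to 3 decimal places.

k = ln 2 / 18 = 0.03851 per h
Dose 1 (470 mg at t=0 h): 470·exp(−0.03851·8) = 345.388 mg/L
Dose 2 (145 mg at t=1 h): 145·exp(−0.03851·7) = 110.739 mg/L
Dose 3 (120 mg at t=2 h): 120·exp(−0.03851·6) = 95.244 mg/L
Dose 4 (325 mg at t=3 h): 325·exp(−0.03851·5) = 268.080 mg/L
Dose 5 (270 mg at t=4 h): 270·exp(−0.03851·4) = 231.456 mg/L
Dose 6 (420 mg at t=5 h): 420·exp(−0.03851·3) = 374.177 mg/L
Dose 7 (250 mg at t=6 h): 250·exp(−0.03851·2) = 231.469 mg/L
C(8) = 345.388 + 110.739 + 95.244 + 268.080 + 231.456 + 374.177 + 231.469 = 1656.552 mg/L

1656.552 mg/L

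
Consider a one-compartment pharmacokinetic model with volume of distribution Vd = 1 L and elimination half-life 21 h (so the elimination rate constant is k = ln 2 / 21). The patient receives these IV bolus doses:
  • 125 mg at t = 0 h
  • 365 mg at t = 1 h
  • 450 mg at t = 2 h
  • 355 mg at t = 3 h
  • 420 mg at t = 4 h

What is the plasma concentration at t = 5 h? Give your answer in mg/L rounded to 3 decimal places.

k = ln 2 / 21 = 0.03301 per h
Dose 1 (125 mg at t=0 h): 125·exp(−0.03301·5) = 105.983 mg/L
Dose 2 (365 mg at t=1 h): 365·exp(−0.03301·4) = 319.855 mg/L
Dose 3 (450 mg at t=2 h): 450·exp(−0.03301·3) = 407.576 mg/L
Dose 4 (355 mg at t=3 h): 355·exp(−0.03301·2) = 332.322 mg/L
Dose 5 (420 mg at t=4 h): 420·exp(−0.03301·1) = 406.363 mg/L
C(5) = 105.983 + 319.855 + 407.576 + 332.322 + 406.363 = 1572.099 mg/L

1572.099 mg/L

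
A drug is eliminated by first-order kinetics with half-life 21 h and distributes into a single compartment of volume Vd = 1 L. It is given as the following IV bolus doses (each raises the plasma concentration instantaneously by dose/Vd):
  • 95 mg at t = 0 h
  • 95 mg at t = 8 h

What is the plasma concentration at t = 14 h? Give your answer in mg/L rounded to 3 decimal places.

137.778 mg/L

k = ln 2 / 21 = 0.03301 per h
Dose 1 (95 mg at t=0 h): 95·exp(−0.03301·14) = 59.846 mg/L
Dose 2 (95 mg at t=8 h): 95·exp(−0.03301·6) = 77.932 mg/L
C(14) = 59.846 + 77.932 = 137.778 mg/L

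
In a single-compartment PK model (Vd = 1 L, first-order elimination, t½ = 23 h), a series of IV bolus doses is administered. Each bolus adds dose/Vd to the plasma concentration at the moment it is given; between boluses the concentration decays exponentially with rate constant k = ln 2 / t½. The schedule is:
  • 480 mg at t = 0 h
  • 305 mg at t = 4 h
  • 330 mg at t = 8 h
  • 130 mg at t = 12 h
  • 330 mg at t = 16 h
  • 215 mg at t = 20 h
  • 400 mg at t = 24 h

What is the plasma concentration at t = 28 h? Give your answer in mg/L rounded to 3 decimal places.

k = ln 2 / 23 = 0.03014 per h
Dose 1 (480 mg at t=0 h): 480·exp(−0.03014·28) = 206.429 mg/L
Dose 2 (305 mg at t=4 h): 305·exp(−0.03014·24) = 147.973 mg/L
Dose 3 (330 mg at t=8 h): 330·exp(−0.03014·20) = 180.613 mg/L
Dose 4 (130 mg at t=12 h): 130·exp(−0.03014·16) = 80.266 mg/L
Dose 5 (330 mg at t=16 h): 330·exp(−0.03014·12) = 229.855 mg/L
Dose 6 (215 mg at t=20 h): 215·exp(−0.03014·8) = 168.940 mg/L
Dose 7 (400 mg at t=24 h): 400·exp(−0.03014·4) = 354.574 mg/L
C(28) = 206.429 + 147.973 + 180.613 + 80.266 + 229.855 + 168.940 + 354.574 = 1368.650 mg/L

1368.650 mg/L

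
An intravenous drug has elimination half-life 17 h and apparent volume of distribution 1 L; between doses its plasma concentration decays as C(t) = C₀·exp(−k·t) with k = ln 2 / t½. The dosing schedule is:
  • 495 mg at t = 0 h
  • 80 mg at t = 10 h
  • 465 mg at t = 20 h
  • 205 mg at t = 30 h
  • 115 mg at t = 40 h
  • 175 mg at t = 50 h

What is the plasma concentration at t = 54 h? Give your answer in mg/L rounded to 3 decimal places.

k = ln 2 / 17 = 0.04077 per h
Dose 1 (495 mg at t=0 h): 495·exp(−0.04077·54) = 54.751 mg/L
Dose 2 (80 mg at t=10 h): 80·exp(−0.04077·44) = 13.303 mg/L
Dose 3 (465 mg at t=20 h): 465·exp(−0.04077·34) = 116.250 mg/L
Dose 4 (205 mg at t=30 h): 205·exp(−0.04077·24) = 77.050 mg/L
Dose 5 (115 mg at t=40 h): 115·exp(−0.04077·14) = 64.982 mg/L
Dose 6 (175 mg at t=50 h): 175·exp(−0.04077·4) = 148.665 mg/L
C(54) = 54.751 + 13.303 + 116.250 + 77.050 + 64.982 + 148.665 = 475.000 mg/L

475.000 mg/L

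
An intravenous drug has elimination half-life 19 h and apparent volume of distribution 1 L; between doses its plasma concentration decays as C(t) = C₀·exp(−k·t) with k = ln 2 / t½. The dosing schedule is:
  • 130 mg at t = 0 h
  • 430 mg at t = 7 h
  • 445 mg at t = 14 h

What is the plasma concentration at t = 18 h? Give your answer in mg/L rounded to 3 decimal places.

k = ln 2 / 19 = 0.03648 per h
Dose 1 (130 mg at t=0 h): 130·exp(−0.03648·18) = 67.415 mg/L
Dose 2 (430 mg at t=7 h): 430·exp(−0.03648·11) = 287.864 mg/L
Dose 3 (445 mg at t=14 h): 445·exp(−0.03648·4) = 384.579 mg/L
C(18) = 67.415 + 287.864 + 384.579 = 739.858 mg/L

739.858 mg/L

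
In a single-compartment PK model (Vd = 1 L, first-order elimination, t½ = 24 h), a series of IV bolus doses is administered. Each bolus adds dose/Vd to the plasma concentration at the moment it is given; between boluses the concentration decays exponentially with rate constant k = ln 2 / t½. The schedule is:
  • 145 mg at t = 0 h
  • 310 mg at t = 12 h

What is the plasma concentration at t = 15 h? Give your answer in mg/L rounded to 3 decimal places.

378.292 mg/L

k = ln 2 / 24 = 0.02888 per h
Dose 1 (145 mg at t=0 h): 145·exp(−0.02888·15) = 94.021 mg/L
Dose 2 (310 mg at t=12 h): 310·exp(−0.02888·3) = 284.271 mg/L
C(15) = 94.021 + 284.271 = 378.292 mg/L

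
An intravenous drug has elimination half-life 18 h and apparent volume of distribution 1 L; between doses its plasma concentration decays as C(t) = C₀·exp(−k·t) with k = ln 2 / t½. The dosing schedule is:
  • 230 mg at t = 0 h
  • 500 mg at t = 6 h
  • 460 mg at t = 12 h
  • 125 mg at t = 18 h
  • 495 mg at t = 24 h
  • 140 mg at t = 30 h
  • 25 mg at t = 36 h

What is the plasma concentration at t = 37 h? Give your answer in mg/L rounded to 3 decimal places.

k = ln 2 / 18 = 0.03851 per h
Dose 1 (230 mg at t=0 h): 230·exp(−0.03851·37) = 55.328 mg/L
Dose 2 (500 mg at t=6 h): 500·exp(−0.03851·31) = 151.541 mg/L
Dose 3 (460 mg at t=12 h): 460·exp(−0.03851·25) = 175.655 mg/L
Dose 4 (125 mg at t=18 h): 125·exp(−0.03851·19) = 60.139 mg/L
Dose 5 (495 mg at t=24 h): 495·exp(−0.03851·13) = 300.051 mg/L
Dose 6 (140 mg at t=30 h): 140·exp(−0.03851·7) = 106.920 mg/L
Dose 7 (25 mg at t=36 h): 25·exp(−0.03851·1) = 24.056 mg/L
C(37) = 55.328 + 151.541 + 175.655 + 60.139 + 300.051 + 106.920 + 24.056 = 873.689 mg/L

873.689 mg/L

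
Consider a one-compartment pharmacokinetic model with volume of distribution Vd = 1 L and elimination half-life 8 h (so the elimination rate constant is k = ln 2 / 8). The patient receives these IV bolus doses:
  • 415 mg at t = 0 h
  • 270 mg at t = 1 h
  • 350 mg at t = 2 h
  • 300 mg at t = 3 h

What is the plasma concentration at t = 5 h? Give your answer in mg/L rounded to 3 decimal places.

982.169 mg/L

k = ln 2 / 8 = 0.08664 per h
Dose 1 (415 mg at t=0 h): 415·exp(−0.08664·5) = 269.094 mg/L
Dose 2 (270 mg at t=1 h): 270·exp(−0.08664·4) = 190.919 mg/L
Dose 3 (350 mg at t=2 h): 350·exp(−0.08664·3) = 269.887 mg/L
Dose 4 (300 mg at t=3 h): 300·exp(−0.08664·2) = 252.269 mg/L
C(5) = 269.094 + 190.919 + 269.887 + 252.269 = 982.169 mg/L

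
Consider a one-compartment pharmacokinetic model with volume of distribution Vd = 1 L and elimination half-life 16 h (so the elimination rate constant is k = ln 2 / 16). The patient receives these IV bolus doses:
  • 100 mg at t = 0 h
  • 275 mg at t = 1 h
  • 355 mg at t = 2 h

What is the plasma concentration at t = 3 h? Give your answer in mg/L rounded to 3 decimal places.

679.938 mg/L

k = ln 2 / 16 = 0.04332 per h
Dose 1 (100 mg at t=0 h): 100·exp(−0.04332·3) = 87.813 mg/L
Dose 2 (275 mg at t=1 h): 275·exp(−0.04332·2) = 252.176 mg/L
Dose 3 (355 mg at t=2 h): 355·exp(−0.04332·1) = 339.949 mg/L
C(3) = 87.813 + 252.176 + 339.949 = 679.938 mg/L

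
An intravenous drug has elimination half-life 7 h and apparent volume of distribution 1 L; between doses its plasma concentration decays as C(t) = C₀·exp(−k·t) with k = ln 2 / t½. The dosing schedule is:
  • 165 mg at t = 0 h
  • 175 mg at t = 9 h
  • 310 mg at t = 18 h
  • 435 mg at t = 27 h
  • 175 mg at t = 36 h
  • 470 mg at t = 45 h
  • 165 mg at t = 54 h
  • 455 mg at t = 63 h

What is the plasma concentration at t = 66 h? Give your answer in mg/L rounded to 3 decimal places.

468.751 mg/L

k = ln 2 / 7 = 0.09902 per h
Dose 1 (165 mg at t=0 h): 165·exp(−0.09902·66) = 0.239 mg/L
Dose 2 (175 mg at t=9 h): 175·exp(−0.09902·57) = 0.619 mg/L
Dose 3 (310 mg at t=18 h): 310·exp(−0.09902·48) = 2.674 mg/L
Dose 4 (435 mg at t=27 h): 435·exp(−0.09902·39) = 9.148 mg/L
Dose 5 (175 mg at t=36 h): 175·exp(−0.09902·30) = 8.972 mg/L
Dose 6 (470 mg at t=45 h): 470·exp(−0.09902·21) = 58.750 mg/L
Dose 7 (165 mg at t=54 h): 165·exp(−0.09902·12) = 50.284 mg/L
Dose 8 (455 mg at t=63 h): 455·exp(−0.09902·3) = 338.064 mg/L
C(66) = 0.239 + 0.619 + 2.674 + 9.148 + 8.972 + 58.750 + 50.284 + 338.064 = 468.751 mg/L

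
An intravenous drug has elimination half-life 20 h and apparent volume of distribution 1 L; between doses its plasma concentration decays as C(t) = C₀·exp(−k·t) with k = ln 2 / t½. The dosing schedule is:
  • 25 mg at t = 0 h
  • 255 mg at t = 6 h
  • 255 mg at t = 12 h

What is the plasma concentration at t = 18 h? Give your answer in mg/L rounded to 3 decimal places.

388.759 mg/L

k = ln 2 / 20 = 0.03466 per h
Dose 1 (25 mg at t=0 h): 25·exp(−0.03466·18) = 13.397 mg/L
Dose 2 (255 mg at t=6 h): 255·exp(−0.03466·12) = 168.237 mg/L
Dose 3 (255 mg at t=12 h): 255·exp(−0.03466·6) = 207.124 mg/L
C(18) = 13.397 + 168.237 + 207.124 = 388.759 mg/L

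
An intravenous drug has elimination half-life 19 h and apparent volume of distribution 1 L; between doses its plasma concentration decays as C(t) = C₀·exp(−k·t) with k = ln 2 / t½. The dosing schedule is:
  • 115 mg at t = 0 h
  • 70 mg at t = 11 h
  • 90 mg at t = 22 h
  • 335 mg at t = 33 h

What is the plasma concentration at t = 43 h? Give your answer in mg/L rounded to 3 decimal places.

320.171 mg/L

k = ln 2 / 19 = 0.03648 per h
Dose 1 (115 mg at t=0 h): 115·exp(−0.03648·43) = 23.956 mg/L
Dose 2 (70 mg at t=11 h): 70·exp(−0.03648·32) = 21.782 mg/L
Dose 3 (90 mg at t=22 h): 90·exp(−0.03648·21) = 41.834 mg/L
Dose 4 (335 mg at t=33 h): 335·exp(−0.03648·10) = 232.599 mg/L
C(43) = 23.956 + 21.782 + 41.834 + 232.599 = 320.171 mg/L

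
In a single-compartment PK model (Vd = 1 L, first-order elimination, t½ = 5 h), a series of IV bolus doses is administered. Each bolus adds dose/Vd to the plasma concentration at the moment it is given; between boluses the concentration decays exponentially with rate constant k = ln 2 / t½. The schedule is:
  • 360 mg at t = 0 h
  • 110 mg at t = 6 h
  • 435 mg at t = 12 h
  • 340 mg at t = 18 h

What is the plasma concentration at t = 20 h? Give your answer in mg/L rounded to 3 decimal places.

k = ln 2 / 5 = 0.13863 per h
Dose 1 (360 mg at t=0 h): 360·exp(−0.13863·20) = 22.500 mg/L
Dose 2 (110 mg at t=6 h): 110·exp(−0.13863·14) = 15.795 mg/L
Dose 3 (435 mg at t=12 h): 435·exp(−0.13863·8) = 143.496 mg/L
Dose 4 (340 mg at t=18 h): 340·exp(−0.13863·2) = 257.672 mg/L
C(20) = 22.500 + 15.795 + 143.496 + 257.672 = 439.463 mg/L

439.463 mg/L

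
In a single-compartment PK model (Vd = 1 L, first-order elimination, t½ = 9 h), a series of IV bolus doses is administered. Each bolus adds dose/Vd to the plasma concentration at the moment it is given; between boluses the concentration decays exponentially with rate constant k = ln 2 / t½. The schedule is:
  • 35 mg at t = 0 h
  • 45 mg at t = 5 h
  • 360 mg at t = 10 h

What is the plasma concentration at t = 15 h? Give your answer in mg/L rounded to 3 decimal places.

276.799 mg/L

k = ln 2 / 9 = 0.07702 per h
Dose 1 (35 mg at t=0 h): 35·exp(−0.07702·15) = 11.024 mg/L
Dose 2 (45 mg at t=5 h): 45·exp(−0.07702·10) = 20.832 mg/L
Dose 3 (360 mg at t=10 h): 360·exp(−0.07702·5) = 244.942 mg/L
C(15) = 11.024 + 20.832 + 244.942 = 276.799 mg/L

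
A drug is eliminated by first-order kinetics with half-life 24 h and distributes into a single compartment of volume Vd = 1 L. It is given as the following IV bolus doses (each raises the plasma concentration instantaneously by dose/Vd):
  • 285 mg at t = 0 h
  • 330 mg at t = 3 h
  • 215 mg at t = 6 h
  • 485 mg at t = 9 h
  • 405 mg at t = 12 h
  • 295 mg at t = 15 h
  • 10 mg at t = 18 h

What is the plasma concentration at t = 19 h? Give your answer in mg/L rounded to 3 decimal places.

1486.963 mg/L

k = ln 2 / 24 = 0.02888 per h
Dose 1 (285 mg at t=0 h): 285·exp(−0.02888·19) = 164.638 mg/L
Dose 2 (330 mg at t=3 h): 330·exp(−0.02888·16) = 207.887 mg/L
Dose 3 (215 mg at t=6 h): 215·exp(−0.02888·13) = 147.700 mg/L
Dose 4 (485 mg at t=9 h): 485·exp(−0.02888·10) = 363.339 mg/L
Dose 5 (405 mg at t=12 h): 405·exp(−0.02888·7) = 330.868 mg/L
Dose 6 (295 mg at t=15 h): 295·exp(−0.02888·4) = 262.815 mg/L
Dose 7 (10 mg at t=18 h): 10·exp(−0.02888·1) = 9.715 mg/L
C(19) = 164.638 + 207.887 + 147.700 + 363.339 + 330.868 + 262.815 + 9.715 = 1486.963 mg/L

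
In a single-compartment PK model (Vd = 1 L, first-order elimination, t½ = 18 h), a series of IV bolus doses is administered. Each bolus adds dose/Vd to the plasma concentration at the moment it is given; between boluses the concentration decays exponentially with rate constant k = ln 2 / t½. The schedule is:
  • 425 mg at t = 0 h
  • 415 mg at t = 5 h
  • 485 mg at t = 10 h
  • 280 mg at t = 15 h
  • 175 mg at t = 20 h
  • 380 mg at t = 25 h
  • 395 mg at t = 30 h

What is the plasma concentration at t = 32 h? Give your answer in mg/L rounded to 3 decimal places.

1390.223 mg/L

k = ln 2 / 18 = 0.03851 per h
Dose 1 (425 mg at t=0 h): 425·exp(−0.03851·32) = 123.944 mg/L
Dose 2 (415 mg at t=5 h): 415·exp(−0.03851·27) = 146.725 mg/L
Dose 3 (485 mg at t=10 h): 485·exp(−0.03851·22) = 207.882 mg/L
Dose 4 (280 mg at t=15 h): 280·exp(−0.03851·17) = 145.496 mg/L
Dose 5 (175 mg at t=20 h): 175·exp(−0.03851·12) = 110.243 mg/L
Dose 6 (380 mg at t=25 h): 380·exp(−0.03851·7) = 290.213 mg/L
Dose 7 (395 mg at t=30 h): 395·exp(−0.03851·2) = 365.721 mg/L
C(32) = 123.944 + 146.725 + 207.882 + 145.496 + 110.243 + 290.213 + 365.721 = 1390.223 mg/L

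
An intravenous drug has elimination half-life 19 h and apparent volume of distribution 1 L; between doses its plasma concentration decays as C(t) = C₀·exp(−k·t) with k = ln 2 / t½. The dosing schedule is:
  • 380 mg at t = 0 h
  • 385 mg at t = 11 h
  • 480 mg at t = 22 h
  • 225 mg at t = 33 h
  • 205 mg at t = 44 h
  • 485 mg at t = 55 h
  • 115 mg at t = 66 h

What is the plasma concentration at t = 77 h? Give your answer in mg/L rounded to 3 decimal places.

523.141 mg/L

k = ln 2 / 19 = 0.03648 per h
Dose 1 (380 mg at t=0 h): 380·exp(−0.03648·77) = 22.899 mg/L
Dose 2 (385 mg at t=11 h): 385·exp(−0.03648·66) = 34.656 mg/L
Dose 3 (480 mg at t=22 h): 480·exp(−0.03648·55) = 64.541 mg/L
Dose 4 (225 mg at t=33 h): 225·exp(−0.03648·44) = 45.192 mg/L
Dose 5 (205 mg at t=44 h): 205·exp(−0.03648·33) = 61.505 mg/L
Dose 6 (485 mg at t=55 h): 485·exp(−0.03648·22) = 217.361 mg/L
Dose 7 (115 mg at t=66 h): 115·exp(−0.03648·11) = 76.987 mg/L
C(77) = 22.899 + 34.656 + 64.541 + 45.192 + 61.505 + 217.361 + 76.987 = 523.141 mg/L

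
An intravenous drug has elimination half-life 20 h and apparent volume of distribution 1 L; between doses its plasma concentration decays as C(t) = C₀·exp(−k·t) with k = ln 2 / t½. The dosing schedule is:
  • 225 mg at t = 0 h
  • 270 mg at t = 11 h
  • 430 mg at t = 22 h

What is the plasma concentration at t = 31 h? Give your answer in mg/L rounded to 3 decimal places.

k = ln 2 / 20 = 0.03466 per h
Dose 1 (225 mg at t=0 h): 225·exp(−0.03466·31) = 76.840 mg/L
Dose 2 (270 mg at t=11 h): 270·exp(−0.03466·20) = 135.000 mg/L
Dose 3 (430 mg at t=22 h): 430·exp(−0.03466·9) = 314.778 mg/L
C(31) = 76.840 + 135.000 + 314.778 = 526.618 mg/L

526.618 mg/L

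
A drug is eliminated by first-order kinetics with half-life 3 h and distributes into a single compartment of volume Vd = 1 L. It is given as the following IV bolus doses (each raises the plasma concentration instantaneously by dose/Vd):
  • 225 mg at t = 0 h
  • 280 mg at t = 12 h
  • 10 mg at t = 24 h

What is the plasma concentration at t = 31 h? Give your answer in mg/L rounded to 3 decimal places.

5.631 mg/L

k = ln 2 / 3 = 0.23105 per h
Dose 1 (225 mg at t=0 h): 225·exp(−0.23105·31) = 0.174 mg/L
Dose 2 (280 mg at t=12 h): 280·exp(−0.23105·19) = 3.472 mg/L
Dose 3 (10 mg at t=24 h): 10·exp(−0.23105·7) = 1.984 mg/L
C(31) = 0.174 + 3.472 + 1.984 = 5.631 mg/L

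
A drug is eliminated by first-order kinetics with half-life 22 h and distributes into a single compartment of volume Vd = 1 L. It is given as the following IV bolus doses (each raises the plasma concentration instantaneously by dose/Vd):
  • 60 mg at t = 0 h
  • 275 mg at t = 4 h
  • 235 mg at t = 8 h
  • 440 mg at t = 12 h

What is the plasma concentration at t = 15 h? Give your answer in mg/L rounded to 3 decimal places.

k = ln 2 / 22 = 0.03151 per h
Dose 1 (60 mg at t=0 h): 60·exp(−0.03151·15) = 37.403 mg/L
Dose 2 (275 mg at t=4 h): 275·exp(−0.03151·11) = 194.454 mg/L
Dose 3 (235 mg at t=8 h): 235·exp(−0.03151·7) = 188.489 mg/L
Dose 4 (440 mg at t=12 h): 440·exp(−0.03151·3) = 400.316 mg/L
C(15) = 37.403 + 194.454 + 188.489 + 400.316 = 820.662 mg/L

820.662 mg/L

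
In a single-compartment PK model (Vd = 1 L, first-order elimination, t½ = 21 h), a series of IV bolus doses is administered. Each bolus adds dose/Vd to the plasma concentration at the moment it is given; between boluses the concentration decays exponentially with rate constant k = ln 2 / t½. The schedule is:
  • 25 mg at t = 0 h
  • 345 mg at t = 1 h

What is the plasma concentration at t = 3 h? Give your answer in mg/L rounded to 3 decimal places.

345.604 mg/L

k = ln 2 / 21 = 0.03301 per h
Dose 1 (25 mg at t=0 h): 25·exp(−0.03301·3) = 22.643 mg/L
Dose 2 (345 mg at t=1 h): 345·exp(−0.03301·2) = 322.961 mg/L
C(3) = 22.643 + 322.961 = 345.604 mg/L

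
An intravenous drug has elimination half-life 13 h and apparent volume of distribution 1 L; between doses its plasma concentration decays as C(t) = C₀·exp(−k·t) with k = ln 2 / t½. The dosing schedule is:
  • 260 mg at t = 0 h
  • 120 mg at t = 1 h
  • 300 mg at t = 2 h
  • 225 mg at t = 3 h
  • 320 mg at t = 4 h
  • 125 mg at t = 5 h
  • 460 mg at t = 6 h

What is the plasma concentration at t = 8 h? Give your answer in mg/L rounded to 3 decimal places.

k = ln 2 / 13 = 0.05332 per h
Dose 1 (260 mg at t=0 h): 260·exp(−0.05332·8) = 169.717 mg/L
Dose 2 (120 mg at t=1 h): 120·exp(−0.05332·7) = 82.621 mg/L
Dose 3 (300 mg at t=2 h): 300·exp(−0.05332·6) = 217.863 mg/L
Dose 4 (225 mg at t=3 h): 225·exp(−0.05332·5) = 172.346 mg/L
Dose 5 (320 mg at t=4 h): 320·exp(−0.05332·4) = 258.539 mg/L
Dose 6 (125 mg at t=5 h): 125·exp(−0.05332·3) = 106.523 mg/L
Dose 7 (460 mg at t=6 h): 460·exp(−0.05332·2) = 413.471 mg/L
C(8) = 169.717 + 82.621 + 217.863 + 172.346 + 258.539 + 106.523 + 413.471 = 1421.079 mg/L

1421.079 mg/L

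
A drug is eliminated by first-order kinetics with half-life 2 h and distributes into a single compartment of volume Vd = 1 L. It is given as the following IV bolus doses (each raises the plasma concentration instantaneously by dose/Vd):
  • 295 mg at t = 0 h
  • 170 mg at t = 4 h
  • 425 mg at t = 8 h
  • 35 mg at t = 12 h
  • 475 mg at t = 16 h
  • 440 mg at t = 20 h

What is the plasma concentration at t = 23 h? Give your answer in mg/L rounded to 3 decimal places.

k = ln 2 / 2 = 0.34657 per h
Dose 1 (295 mg at t=0 h): 295·exp(−0.34657·23) = 0.102 mg/L
Dose 2 (170 mg at t=4 h): 170·exp(−0.34657·19) = 0.235 mg/L
Dose 3 (425 mg at t=8 h): 425·exp(−0.34657·15) = 2.348 mg/L
Dose 4 (35 mg at t=12 h): 35·exp(−0.34657·11) = 0.773 mg/L
Dose 5 (475 mg at t=16 h): 475·exp(−0.34657·7) = 41.984 mg/L
Dose 6 (440 mg at t=20 h): 440·exp(−0.34657·3) = 155.563 mg/L
C(23) = 0.102 + 0.235 + 2.348 + 0.773 + 41.984 + 155.563 = 201.006 mg/L

201.006 mg/L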